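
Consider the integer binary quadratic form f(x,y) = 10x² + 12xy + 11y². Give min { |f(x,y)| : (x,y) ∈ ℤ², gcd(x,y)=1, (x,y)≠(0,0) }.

translate: b→-8 (≡12 mod 20), so (10,12,11)→(10,-8,9)
flip: (10,-8,9)→(9,8,10)
reduced (well bottom): (9,8,10) with a≤c, −a<b≤a
well minimum = a = 9

9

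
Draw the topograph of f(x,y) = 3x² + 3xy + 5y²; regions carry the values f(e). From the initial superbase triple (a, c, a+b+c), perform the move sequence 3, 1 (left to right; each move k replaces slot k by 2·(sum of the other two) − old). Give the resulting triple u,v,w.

start (3,5,11) = (f(1,0),f(0,1),f(1,1))
replace slot 3: 2·(3+5) − 11 = 5 → (3,5,5)
replace slot 1: 2·(5+5) − 3 = 17 → (17,5,5)

17,5,5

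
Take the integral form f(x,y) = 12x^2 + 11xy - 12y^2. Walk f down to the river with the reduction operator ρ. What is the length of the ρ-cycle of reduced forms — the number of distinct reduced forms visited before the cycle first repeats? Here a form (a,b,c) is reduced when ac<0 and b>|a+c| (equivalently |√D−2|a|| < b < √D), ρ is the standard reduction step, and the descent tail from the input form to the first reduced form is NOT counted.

D = 697, ⌊√D⌋ = 26
river: ρ → (-12,13,11)
river: ρ → (11,9,-14)
river: ρ → (-14,19,6)
river: ρ → (6,17,-17)
river: ρ → (-17,17,6)
river: ρ → (6,19,-14)
river: ρ → (-14,9,11)
river: ρ → (11,13,-12)
river: ρ → (-12,11,12)
river: ρ → (12,13,-11)
river: ρ → (-11,9,14)
river: ρ → (14,19,-6)
river: ρ → (-6,17,17)
river: ρ → (17,17,-6)
river: ρ → (-6,19,14)
river: ρ → (14,9,-11)
river: ρ → (-11,13,12)
river: ρ → (12,11,-12)
ρ-cycle length = 18 (tail of 0 descent steps not counted)

18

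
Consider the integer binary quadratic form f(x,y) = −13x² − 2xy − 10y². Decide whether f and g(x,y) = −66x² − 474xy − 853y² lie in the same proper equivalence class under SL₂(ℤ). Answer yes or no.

D₁ = -516, D₂ = -516
f is negative-definite; reduce −f:
−f: flip: (13,2,10)→(10,-2,13)
−f: reduced (well bottom): (10,-2,13) with a≤c, −a<b≤a
flip sign back: reduced form of f is (-10,2,-13)
g is negative-definite; reduce −g:
−g: translate: b→-54 (≡474 mod 132), so (66,474,853)→(66,-54,13)
−g: flip: (66,-54,13)→(13,54,66)
−g: translate: b→2 (≡54 mod 26), so (13,54,66)→(13,2,10)
−g: flip: (13,2,10)→(10,-2,13)
−g: reduced (well bottom): (10,-2,13) with a≤c, −a<b≤a
flip sign back: reduced form of g is (-10,2,-13)
reduced forms (-10, 2, -13) vs (-10, 2, -13) ⇒ equivalent

yes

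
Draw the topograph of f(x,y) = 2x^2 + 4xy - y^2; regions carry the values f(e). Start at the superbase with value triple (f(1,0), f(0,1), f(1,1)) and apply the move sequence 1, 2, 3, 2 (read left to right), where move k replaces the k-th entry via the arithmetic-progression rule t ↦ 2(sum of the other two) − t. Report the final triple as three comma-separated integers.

start (2,-1,5) = (f(1,0),f(0,1),f(1,1))
replace slot 1: 2·((-1)+5) − 2 = 6 → (6,-1,5)
replace slot 2: 2·(6+5) − (-1) = 23 → (6,23,5)
replace slot 3: 2·(6+23) − 5 = 53 → (6,23,53)
replace slot 2: 2·(6+53) − 23 = 95 → (6,95,53)

6,95,53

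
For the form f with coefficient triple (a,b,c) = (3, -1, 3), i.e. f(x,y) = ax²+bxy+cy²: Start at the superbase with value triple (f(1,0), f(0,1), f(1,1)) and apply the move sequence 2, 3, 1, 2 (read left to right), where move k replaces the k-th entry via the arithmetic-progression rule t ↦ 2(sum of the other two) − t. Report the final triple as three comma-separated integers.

start (3,3,5) = (f(1,0),f(0,1),f(1,1))
replace slot 2: 2·(3+5) − 3 = 13 → (3,13,5)
replace slot 3: 2·(3+13) − 5 = 27 → (3,13,27)
replace slot 1: 2·(13+27) − 3 = 77 → (77,13,27)
replace slot 2: 2·(77+27) − 13 = 195 → (77,195,27)

77,195,27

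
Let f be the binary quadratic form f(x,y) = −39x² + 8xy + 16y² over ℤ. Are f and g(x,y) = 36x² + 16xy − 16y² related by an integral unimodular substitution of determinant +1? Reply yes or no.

D₁ = 2560, D₂ = 2560
river cycle of f (length 12): (16, 24, -31), (-31, 38, 9), (9, 34, -39), (-39, 44, 4), (4, 44, -39), (-39, 34, 9), (9, 38, -31), (-31, 24, 16), (16, 40, -15), (-15, 50, 1), … (2 more)
river cycle of g (length 2): (-16, 48, 4), (4, 48, -16)
cycles differ ⇒ inequivalent

no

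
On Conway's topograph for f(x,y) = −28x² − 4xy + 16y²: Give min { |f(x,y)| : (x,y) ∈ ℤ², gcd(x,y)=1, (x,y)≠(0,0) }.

descent: ρ → (16,36,-8)  [lands on river]
river: ρ → (-8,28,32)
river: ρ → (32,36,-4)
river: ρ → (-4,36,32)
river: ρ → (32,28,-8)
river: ρ → (-8,36,16)
river: ρ → (16,28,-16)
river: ρ → (-16,36,8)
river: ρ → (8,28,-32)
river: ρ → (-32,36,4)
river: ρ → (4,36,-32)
river: ρ → (-32,28,8)
river: ρ → (8,36,-16)
river: ρ → (-16,28,16)
closes: descent 1, river 14
min |a| on river = 4

4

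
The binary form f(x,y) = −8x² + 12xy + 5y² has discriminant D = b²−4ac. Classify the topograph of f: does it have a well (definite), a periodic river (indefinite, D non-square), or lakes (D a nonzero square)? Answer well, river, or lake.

D = b²−4ac = 12² − 4·(-8)·5 = 304
D > 0 non-square ⇒ indefinite ⇒ periodic river

river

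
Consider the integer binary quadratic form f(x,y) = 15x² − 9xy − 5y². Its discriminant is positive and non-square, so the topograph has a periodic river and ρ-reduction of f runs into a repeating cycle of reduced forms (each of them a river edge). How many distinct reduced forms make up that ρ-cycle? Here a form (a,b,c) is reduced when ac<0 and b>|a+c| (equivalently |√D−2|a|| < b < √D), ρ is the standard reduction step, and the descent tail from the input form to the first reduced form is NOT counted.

D = 381, ⌊√D⌋ = 19
descent: ρ → (-5,19,1)  [lands on river]
river: ρ → (1,19,-5)
river: ρ → (-5,11,13)
river: ρ → (13,15,-3)
river: ρ → (-3,15,13)
river: ρ → (13,11,-5)
ρ-cycle length = 6 (tail of 1 descent step not counted)

6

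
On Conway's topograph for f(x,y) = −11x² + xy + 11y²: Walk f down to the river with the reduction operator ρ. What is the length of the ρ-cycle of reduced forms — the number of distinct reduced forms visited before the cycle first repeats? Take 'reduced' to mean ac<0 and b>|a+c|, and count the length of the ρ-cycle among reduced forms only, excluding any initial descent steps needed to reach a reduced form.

D = 485, ⌊√D⌋ = 22
river: ρ → (11,21,-1)
river: ρ → (-1,21,11)
river: ρ → (11,1,-11)
river: ρ → (-11,21,1)
river: ρ → (1,21,-11)
river: ρ → (-11,1,11)
ρ-cycle length = 6 (tail of 0 descent steps not counted)

6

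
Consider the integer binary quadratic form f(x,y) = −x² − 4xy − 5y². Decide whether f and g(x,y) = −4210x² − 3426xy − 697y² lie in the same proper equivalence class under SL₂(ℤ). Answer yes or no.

D₁ = -4, D₂ = -4
f is negative-definite; reduce −f:
−f: translate: b→0 (≡4 mod 2), so (1,4,5)→(1,0,1)
−f: reduced (well bottom): (1,0,1) with a≤c, −a<b≤a
flip sign back: reduced form of f is (-1,0,-1)
g is negative-definite; reduce −g:
−g: flip: (4210,3426,697)→(697,-3426,4210)
−g: translate: b→-638 (≡-3426 mod 1394), so (697,-3426,4210)→(697,-638,146)
−g: flip: (697,-638,146)→(146,638,697)
−g: translate: b→54 (≡638 mod 292), so (146,638,697)→(146,54,5)
−g: flip: (146,54,5)→(5,-54,146)
−g: translate: b→-4 (≡-54 mod 10), so (5,-54,146)→(5,-4,1)
−g: flip: (5,-4,1)→(1,4,5)
−g: translate: b→0 (≡4 mod 2), so (1,4,5)→(1,0,1)
−g: reduced (well bottom): (1,0,1) with a≤c, −a<b≤a
flip sign back: reduced form of g is (-1,0,-1)
reduced forms (-1, 0, -1) vs (-1, 0, -1) ⇒ equivalent

yes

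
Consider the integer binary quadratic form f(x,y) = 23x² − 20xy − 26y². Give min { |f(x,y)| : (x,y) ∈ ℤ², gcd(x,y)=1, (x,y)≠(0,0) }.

descent: ρ → (-26,20,23)  [lands on river]
river: ρ → (23,26,-23)
river: ρ → (-23,20,26)
river: ρ → (26,32,-17)
river: ρ → (-17,36,22)
river: ρ → (22,52,-1)
river: ρ → (-1,52,22)
river: ρ → (22,36,-17)
river: ρ → (-17,32,26)
river: ρ → (26,20,-23)
river: ρ → (-23,26,23)
river: ρ → (23,20,-26)
river: ρ → (-26,32,17)
river: ρ → (17,36,-22)
river: ρ → (-22,52,1)
river: ρ → (1,52,-22)
river: ρ → (-22,36,17)
river: ρ → (17,32,-26)
closes: descent 1, river 18
min |a| on river = 1

1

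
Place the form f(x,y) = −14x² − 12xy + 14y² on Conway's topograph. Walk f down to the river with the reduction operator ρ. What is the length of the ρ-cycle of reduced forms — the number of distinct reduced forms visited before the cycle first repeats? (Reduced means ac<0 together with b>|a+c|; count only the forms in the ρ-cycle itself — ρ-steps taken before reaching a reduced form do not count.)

D = 928, ⌊√D⌋ = 30
descent: ρ → (14,12,-14)  [lands on river]
river: ρ → (-14,16,12)
river: ρ → (12,8,-18)
river: ρ → (-18,28,2)
river: ρ → (2,28,-18)
river: ρ → (-18,8,12)
river: ρ → (12,16,-14)
river: ρ → (-14,12,14)
river: ρ → (14,16,-12)
river: ρ → (-12,8,18)
river: ρ → (18,28,-2)
river: ρ → (-2,28,18)
river: ρ → (18,8,-12)
river: ρ → (-12,16,14)
ρ-cycle length = 14 (tail of 1 descent step not counted)

14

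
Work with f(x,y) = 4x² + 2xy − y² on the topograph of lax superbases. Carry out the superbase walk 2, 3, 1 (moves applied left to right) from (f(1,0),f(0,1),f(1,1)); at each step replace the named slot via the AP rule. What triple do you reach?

start (4,-1,5) = (f(1,0),f(0,1),f(1,1))
replace slot 2: 2·(4+5) − (-1) = 19 → (4,19,5)
replace slot 3: 2·(4+19) − 5 = 41 → (4,19,41)
replace slot 1: 2·(19+41) − 4 = 116 → (116,19,41)

116,19,41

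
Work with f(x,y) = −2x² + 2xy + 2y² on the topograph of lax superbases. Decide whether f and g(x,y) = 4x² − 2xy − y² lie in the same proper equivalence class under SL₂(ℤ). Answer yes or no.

D₁ = 20, D₂ = 20
river cycle of f (length 2): (2, 2, -2), (-2, 2, 2)
river cycle of g (length 2): (-1, 4, 1), (1, 4, -1)
cycles differ ⇒ inequivalent

no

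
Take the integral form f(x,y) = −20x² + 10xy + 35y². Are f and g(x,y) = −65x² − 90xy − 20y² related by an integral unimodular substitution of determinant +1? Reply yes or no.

D₁ = 2900, D₂ = 2900
river cycle of f (length 10): (-20, 50, 5), (5, 50, -20), (-20, 30, 25), (25, 20, -25), (-25, 30, 20), (20, 50, -5), (-5, 50, 20), (20, 30, -25), (-25, 20, 25), (25, 30, -20)
river cycle of g (length 10): (-20, 50, 5), (5, 50, -20), (-20, 30, 25), (25, 20, -25), (-25, 30, 20), (20, 50, -5), (-5, 50, 20), (20, 30, -25), (-25, 20, 25), (25, 30, -20)
cycles coincide ⇒ equivalent

yes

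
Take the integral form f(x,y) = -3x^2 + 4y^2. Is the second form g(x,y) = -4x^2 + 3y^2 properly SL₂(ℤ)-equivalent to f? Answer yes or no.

D₁ = 48, D₂ = 48
river cycle of f (length 2): (-3, 6, 1), (1, 6, -3)
river cycle of g (length 2): (3, 6, -1), (-1, 6, 3)
cycles differ ⇒ inequivalent

no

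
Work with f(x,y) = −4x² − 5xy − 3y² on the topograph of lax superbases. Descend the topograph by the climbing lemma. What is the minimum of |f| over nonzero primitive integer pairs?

translate: b→-3 (≡5 mod 8), so (4,5,3)→(4,-3,2)
flip: (4,-3,2)→(2,3,4)
translate: b→-1 (≡3 mod 4), so (2,3,4)→(2,-1,3)
reduced (well bottom): (2,-1,3) with a≤c, −a<b≤a
well minimum |f| = |-2| = 2 (negative-definite)

2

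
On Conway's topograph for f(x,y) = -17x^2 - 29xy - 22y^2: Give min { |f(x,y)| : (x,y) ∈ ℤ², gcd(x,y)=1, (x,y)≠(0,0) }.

translate: b→-5 (≡29 mod 34), so (17,29,22)→(17,-5,10)
flip: (17,-5,10)→(10,5,17)
reduced (well bottom): (10,5,17) with a≤c, −a<b≤a
well minimum |f| = |-10| = 10 (negative-definite)

10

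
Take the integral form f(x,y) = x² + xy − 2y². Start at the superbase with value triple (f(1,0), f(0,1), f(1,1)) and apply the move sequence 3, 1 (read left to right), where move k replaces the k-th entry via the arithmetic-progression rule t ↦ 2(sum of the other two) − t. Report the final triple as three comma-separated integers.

start (1,-2,0) = (f(1,0),f(0,1),f(1,1))
replace slot 3: 2·(1+(-2)) − 0 = -2 → (1,-2,-2)
replace slot 1: 2·((-2)+(-2)) − 1 = -9 → (-9,-2,-2)

-9,-2,-2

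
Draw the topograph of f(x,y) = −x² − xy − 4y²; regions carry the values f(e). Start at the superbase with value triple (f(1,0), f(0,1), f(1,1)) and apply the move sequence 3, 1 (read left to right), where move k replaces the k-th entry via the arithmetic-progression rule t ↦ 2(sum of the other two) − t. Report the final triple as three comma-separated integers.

start (-1,-4,-6) = (f(1,0),f(0,1),f(1,1))
replace slot 3: 2·((-1)+(-4)) − (-6) = -4 → (-1,-4,-4)
replace slot 1: 2·((-4)+(-4)) − (-1) = -15 → (-15,-4,-4)

-15,-4,-4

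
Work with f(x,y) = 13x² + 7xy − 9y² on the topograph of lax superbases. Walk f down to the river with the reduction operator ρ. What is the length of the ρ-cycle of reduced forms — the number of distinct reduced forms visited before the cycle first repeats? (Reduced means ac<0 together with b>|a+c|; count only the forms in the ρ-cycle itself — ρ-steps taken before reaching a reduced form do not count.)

D = 517, ⌊√D⌋ = 22
river: ρ → (-9,11,11)
river: ρ → (11,11,-9)
river: ρ → (-9,7,13)
river: ρ → (13,19,-3)
river: ρ → (-3,17,19)
river: ρ → (19,21,-1)
river: ρ → (-1,21,19)
river: ρ → (19,17,-3)
river: ρ → (-3,19,13)
river: ρ → (13,7,-9)
ρ-cycle length = 10 (tail of 0 descent steps not counted)

10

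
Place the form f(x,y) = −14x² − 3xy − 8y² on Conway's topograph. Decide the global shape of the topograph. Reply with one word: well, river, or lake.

D = b²−4ac = (-3)² − 4·(-14)·(-8) = -439
D < 0 ⇒ definite ⇒ every region one sign ⇒ single well

well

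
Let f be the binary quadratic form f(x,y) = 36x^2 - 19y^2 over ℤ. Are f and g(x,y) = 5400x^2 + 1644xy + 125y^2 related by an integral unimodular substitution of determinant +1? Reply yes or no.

D₁ = 2736, D₂ = 2736
river cycle of f (length 14): (-19, 38, 17), (17, 30, -27), (-27, 24, 20), (20, 16, -31), (-31, 46, 5), (5, 44, -40), (-40, 36, 9), (9, 36, -40), (-40, 44, 5), (5, 46, -31), … (4 more)
river cycle of g (length 14): (17, 30, -27), (-27, 24, 20), (20, 16, -31), (-31, 46, 5), (5, 44, -40), (-40, 36, 9), (9, 36, -40), (-40, 44, 5), (5, 46, -31), (-31, 16, 20), … (4 more)
cycles coincide ⇒ equivalent

yes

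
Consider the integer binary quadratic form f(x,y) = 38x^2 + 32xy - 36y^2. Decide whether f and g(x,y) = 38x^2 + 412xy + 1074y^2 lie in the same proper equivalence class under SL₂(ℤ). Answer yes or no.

D₁ = 6496, D₂ = 6496
river cycle of f (length 18): (-36, 40, 34), (34, 28, -42), (-42, 56, 20), (20, 64, -30), (-30, 56, 28), (28, 56, -30), (-30, 64, 20), (20, 56, -42), (-42, 28, 34), (34, 40, -36), … (8 more)
river cycle of g (length 18): (38, 32, -36), (-36, 40, 34), (34, 28, -42), (-42, 56, 20), (20, 64, -30), (-30, 56, 28), (28, 56, -30), (-30, 64, 20), (20, 56, -42), (-42, 28, 34), … (8 more)
cycles coincide ⇒ equivalent

yes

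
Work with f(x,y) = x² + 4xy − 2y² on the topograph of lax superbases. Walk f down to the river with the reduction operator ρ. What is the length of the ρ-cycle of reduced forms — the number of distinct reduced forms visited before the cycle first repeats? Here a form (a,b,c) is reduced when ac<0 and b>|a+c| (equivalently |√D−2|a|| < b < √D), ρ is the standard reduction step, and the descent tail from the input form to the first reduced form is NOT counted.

D = 24, ⌊√D⌋ = 4
river: ρ → (-2,4,1)
river: ρ → (1,4,-2)
ρ-cycle length = 2 (tail of 0 descent steps not counted)

2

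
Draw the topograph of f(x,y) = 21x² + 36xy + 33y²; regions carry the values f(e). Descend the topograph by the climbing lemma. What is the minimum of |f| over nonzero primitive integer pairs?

translate: b→-6 (≡36 mod 42), so (21,36,33)→(21,-6,18)
flip: (21,-6,18)→(18,6,21)
reduced (well bottom): (18,6,21) with a≤c, −a<b≤a
well minimum = a = 18

18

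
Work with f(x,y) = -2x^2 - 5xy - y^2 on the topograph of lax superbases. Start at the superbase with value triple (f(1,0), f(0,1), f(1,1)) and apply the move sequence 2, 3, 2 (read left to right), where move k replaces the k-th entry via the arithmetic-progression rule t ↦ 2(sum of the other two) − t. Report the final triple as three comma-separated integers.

start (-2,-1,-8) = (f(1,0),f(0,1),f(1,1))
replace slot 2: 2·((-2)+(-8)) − (-1) = -19 → (-2,-19,-8)
replace slot 3: 2·((-2)+(-19)) − (-8) = -34 → (-2,-19,-34)
replace slot 2: 2·((-2)+(-34)) − (-19) = -53 → (-2,-53,-34)

-2,-53,-34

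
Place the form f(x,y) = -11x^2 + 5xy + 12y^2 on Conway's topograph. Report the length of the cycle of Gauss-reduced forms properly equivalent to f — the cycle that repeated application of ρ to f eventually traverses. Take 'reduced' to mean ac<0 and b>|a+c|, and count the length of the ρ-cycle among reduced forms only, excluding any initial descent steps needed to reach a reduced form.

D = 553, ⌊√D⌋ = 23
river: ρ → (12,19,-4)
river: ρ → (-4,21,7)
river: ρ → (7,21,-4)
river: ρ → (-4,19,12)
river: ρ → (12,5,-11)
river: ρ → (-11,17,6)
river: ρ → (6,19,-8)
river: ρ → (-8,13,12)
river: ρ → (12,11,-9)
river: ρ → (-9,7,14)
river: ρ → (14,21,-2)
river: ρ → (-2,23,3)
river: ρ → (3,19,-16)
river: ρ → (-16,13,6)
river: ρ → (6,23,-1)
river: ρ → (-1,23,6)
river: ρ → (6,13,-16)
river: ρ → (-16,19,3)
river: ρ → (3,23,-2)
river: ρ → (-2,21,14)
river: ρ → (14,7,-9)
river: ρ → (-9,11,12)
river: ρ → (12,13,-8)
river: ρ → (-8,19,6)
river: ρ → (6,17,-11)
river: ρ → (-11,5,12)
ρ-cycle length = 26 (tail of 0 descent steps not counted)

26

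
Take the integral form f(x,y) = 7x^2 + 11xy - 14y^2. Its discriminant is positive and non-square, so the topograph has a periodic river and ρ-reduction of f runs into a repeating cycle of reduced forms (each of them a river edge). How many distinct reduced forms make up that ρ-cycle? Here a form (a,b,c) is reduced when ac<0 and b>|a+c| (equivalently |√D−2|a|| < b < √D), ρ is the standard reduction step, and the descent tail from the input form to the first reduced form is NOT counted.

D = 513, ⌊√D⌋ = 22
river: ρ → (-14,17,4)
river: ρ → (4,15,-18)
river: ρ → (-18,21,1)
river: ρ → (1,21,-18)
river: ρ → (-18,15,4)
river: ρ → (4,17,-14)
river: ρ → (-14,11,7)
river: ρ → (7,17,-8)
river: ρ → (-8,15,9)
river: ρ → (9,21,-2)
river: ρ → (-2,19,19)
river: ρ → (19,19,-2)
river: ρ → (-2,21,9)
river: ρ → (9,15,-8)
river: ρ → (-8,17,7)
river: ρ → (7,11,-14)
ρ-cycle length = 16 (tail of 0 descent steps not counted)

16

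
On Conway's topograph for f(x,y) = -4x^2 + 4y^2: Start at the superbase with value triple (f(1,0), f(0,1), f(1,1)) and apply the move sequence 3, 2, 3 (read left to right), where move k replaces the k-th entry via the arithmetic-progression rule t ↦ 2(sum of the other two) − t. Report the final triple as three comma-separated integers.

start (-4,4,0) = (f(1,0),f(0,1),f(1,1))
replace slot 3: 2·((-4)+4) − 0 = 0 → (-4,4,0)
replace slot 2: 2·((-4)+0) − 4 = -12 → (-4,-12,0)
replace slot 3: 2·((-4)+(-12)) − 0 = -32 → (-4,-12,-32)

-4,-12,-32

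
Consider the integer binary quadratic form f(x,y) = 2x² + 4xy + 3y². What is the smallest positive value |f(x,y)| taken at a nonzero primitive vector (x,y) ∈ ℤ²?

translate: b→0 (≡4 mod 4), so (2,4,3)→(2,0,1)
flip: (2,0,1)→(1,0,2)
reduced (well bottom): (1,0,2) with a≤c, −a<b≤a
well minimum = a = 1

1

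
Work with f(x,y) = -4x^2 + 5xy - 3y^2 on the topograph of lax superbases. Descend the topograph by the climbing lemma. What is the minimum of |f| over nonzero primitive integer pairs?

translate: b→3 (≡-5 mod 8), so (4,-5,3)→(4,3,2)
flip: (4,3,2)→(2,-3,4)
translate: b→1 (≡-3 mod 4), so (2,-3,4)→(2,1,3)
reduced (well bottom): (2,1,3) with a≤c, −a<b≤a
well minimum |f| = |-2| = 2 (negative-definite)

2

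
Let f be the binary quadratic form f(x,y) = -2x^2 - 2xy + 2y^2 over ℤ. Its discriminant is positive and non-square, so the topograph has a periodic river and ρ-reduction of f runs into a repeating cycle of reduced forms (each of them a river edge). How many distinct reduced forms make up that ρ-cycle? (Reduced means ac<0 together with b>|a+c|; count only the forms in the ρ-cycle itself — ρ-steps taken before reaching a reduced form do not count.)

D = 20, ⌊√D⌋ = 4
descent: ρ → (2,2,-2)  [lands on river]
river: ρ → (-2,2,2)
ρ-cycle length = 2 (tail of 1 descent step not counted)

2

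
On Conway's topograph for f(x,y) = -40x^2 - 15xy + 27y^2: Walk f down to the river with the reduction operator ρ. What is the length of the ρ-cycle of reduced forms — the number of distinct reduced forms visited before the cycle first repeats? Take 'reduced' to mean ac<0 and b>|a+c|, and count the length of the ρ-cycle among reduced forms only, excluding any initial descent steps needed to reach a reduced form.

D = 4545, ⌊√D⌋ = 67
descent: ρ → (27,15,-40)  [lands on river]
river: ρ → (-40,65,2)
river: ρ → (2,67,-7)
river: ρ → (-7,59,38)
river: ρ → (38,17,-28)
river: ρ → (-28,39,27)
ρ-cycle length = 6 (tail of 1 descent step not counted)

6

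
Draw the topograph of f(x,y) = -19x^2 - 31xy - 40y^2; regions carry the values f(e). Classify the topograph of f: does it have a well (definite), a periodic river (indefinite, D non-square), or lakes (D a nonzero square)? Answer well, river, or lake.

D = b²−4ac = (-31)² − 4·(-19)·(-40) = -2079
D < 0 ⇒ definite ⇒ every region one sign ⇒ single well

well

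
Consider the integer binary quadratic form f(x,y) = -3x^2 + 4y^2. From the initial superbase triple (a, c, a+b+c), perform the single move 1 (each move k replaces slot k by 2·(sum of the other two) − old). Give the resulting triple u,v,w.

start (-3,4,1) = (f(1,0),f(0,1),f(1,1))
replace slot 1: 2·(4+1) − (-3) = 13 → (13,4,1)

13,4,1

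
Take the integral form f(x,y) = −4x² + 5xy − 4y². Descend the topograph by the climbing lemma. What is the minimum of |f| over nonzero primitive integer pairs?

translate: b→3 (≡-5 mod 8), so (4,-5,4)→(4,3,3)
flip: (4,3,3)→(3,-3,4)
translate: b→3 (≡-3 mod 6), so (3,-3,4)→(3,3,4)
reduced (well bottom): (3,3,4) with a≤c, −a<b≤a
well minimum |f| = |-3| = 3 (negative-definite)

3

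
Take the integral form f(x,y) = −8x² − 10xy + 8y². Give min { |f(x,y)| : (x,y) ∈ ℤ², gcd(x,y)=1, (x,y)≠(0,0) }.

descent: ρ → (8,10,-8)  [lands on river]
river: ρ → (-8,6,10)
river: ρ → (10,14,-4)
river: ρ → (-4,18,2)
river: ρ → (2,18,-4)
river: ρ → (-4,14,10)
river: ρ → (10,6,-8)
river: ρ → (-8,10,8)
river: ρ → (8,6,-10)
river: ρ → (-10,14,4)
river: ρ → (4,18,-2)
river: ρ → (-2,18,4)
river: ρ → (4,14,-10)
river: ρ → (-10,6,8)
closes: descent 1, river 14
min |a| on river = 2

2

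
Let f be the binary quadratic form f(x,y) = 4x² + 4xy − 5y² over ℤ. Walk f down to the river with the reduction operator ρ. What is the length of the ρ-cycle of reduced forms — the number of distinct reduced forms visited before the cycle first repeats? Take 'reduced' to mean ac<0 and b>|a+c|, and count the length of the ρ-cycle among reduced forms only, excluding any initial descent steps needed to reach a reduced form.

D = 96, ⌊√D⌋ = 9
river: ρ → (-5,6,3)
river: ρ → (3,6,-5)
river: ρ → (-5,4,4)
river: ρ → (4,4,-5)
ρ-cycle length = 4 (tail of 0 descent steps not counted)

4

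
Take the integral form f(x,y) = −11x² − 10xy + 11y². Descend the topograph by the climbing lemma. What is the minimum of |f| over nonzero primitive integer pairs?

descent: ρ → (11,10,-11)  [lands on river]
river: ρ → (-11,12,10)
river: ρ → (10,8,-13)
river: ρ → (-13,18,5)
river: ρ → (5,22,-5)
river: ρ → (-5,18,13)
river: ρ → (13,8,-10)
river: ρ → (-10,12,11)
closes: descent 1, river 8
min |a| on river = 5

5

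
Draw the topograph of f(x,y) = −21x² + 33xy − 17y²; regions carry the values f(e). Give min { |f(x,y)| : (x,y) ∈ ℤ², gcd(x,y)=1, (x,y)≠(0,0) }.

translate: b→9 (≡-33 mod 42), so (21,-33,17)→(21,9,5)
flip: (21,9,5)→(5,-9,21)
translate: b→1 (≡-9 mod 10), so (5,-9,21)→(5,1,17)
reduced (well bottom): (5,1,17) with a≤c, −a<b≤a
well minimum |f| = |-5| = 5 (negative-definite)

5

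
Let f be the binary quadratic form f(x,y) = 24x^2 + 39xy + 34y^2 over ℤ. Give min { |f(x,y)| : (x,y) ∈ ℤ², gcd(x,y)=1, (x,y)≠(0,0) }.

translate: b→-9 (≡39 mod 48), so (24,39,34)→(24,-9,19)
flip: (24,-9,19)→(19,9,24)
reduced (well bottom): (19,9,24) with a≤c, −a<b≤a
well minimum = a = 19

19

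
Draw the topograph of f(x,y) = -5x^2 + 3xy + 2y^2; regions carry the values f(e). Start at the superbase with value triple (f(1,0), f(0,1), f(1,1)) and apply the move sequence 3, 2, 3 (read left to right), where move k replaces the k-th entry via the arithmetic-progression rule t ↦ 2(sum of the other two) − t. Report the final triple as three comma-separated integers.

start (-5,2,0) = (f(1,0),f(0,1),f(1,1))
replace slot 3: 2·((-5)+2) − 0 = -6 → (-5,2,-6)
replace slot 2: 2·((-5)+(-6)) − 2 = -24 → (-5,-24,-6)
replace slot 3: 2·((-5)+(-24)) − (-6) = -52 → (-5,-24,-52)

-5,-24,-52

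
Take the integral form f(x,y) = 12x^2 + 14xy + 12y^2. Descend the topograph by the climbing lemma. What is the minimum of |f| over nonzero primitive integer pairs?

translate: b→-10 (≡14 mod 24), so (12,14,12)→(12,-10,10)
flip: (12,-10,10)→(10,10,12)
reduced (well bottom): (10,10,12) with a≤c, −a<b≤a
well minimum = a = 10

10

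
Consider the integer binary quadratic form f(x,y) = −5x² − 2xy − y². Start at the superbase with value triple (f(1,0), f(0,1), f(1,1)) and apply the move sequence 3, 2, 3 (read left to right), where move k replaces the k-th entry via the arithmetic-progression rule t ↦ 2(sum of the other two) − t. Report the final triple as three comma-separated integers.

start (-5,-1,-8) = (f(1,0),f(0,1),f(1,1))
replace slot 3: 2·((-5)+(-1)) − (-8) = -4 → (-5,-1,-4)
replace slot 2: 2·((-5)+(-4)) − (-1) = -17 → (-5,-17,-4)
replace slot 3: 2·((-5)+(-17)) − (-4) = -40 → (-5,-17,-40)

-5,-17,-40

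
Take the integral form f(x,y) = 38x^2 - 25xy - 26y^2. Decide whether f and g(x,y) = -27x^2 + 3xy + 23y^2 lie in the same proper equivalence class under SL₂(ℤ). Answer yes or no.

D₁ = 4577, D₂ = 2493
discriminants differ ⇒ not SL₂(ℤ)-equivalent

no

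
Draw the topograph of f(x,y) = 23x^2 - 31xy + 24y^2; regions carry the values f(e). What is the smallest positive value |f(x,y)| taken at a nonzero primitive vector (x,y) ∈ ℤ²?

translate: b→15 (≡-31 mod 46), so (23,-31,24)→(23,15,16)
flip: (23,15,16)→(16,-15,23)
reduced (well bottom): (16,-15,23) with a≤c, −a<b≤a
well minimum = a = 16

16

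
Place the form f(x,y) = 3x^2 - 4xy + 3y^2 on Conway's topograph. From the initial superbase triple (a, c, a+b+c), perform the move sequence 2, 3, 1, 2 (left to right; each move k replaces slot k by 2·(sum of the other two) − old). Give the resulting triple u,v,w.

start (3,3,2) = (f(1,0),f(0,1),f(1,1))
replace slot 2: 2·(3+2) − 3 = 7 → (3,7,2)
replace slot 3: 2·(3+7) − 2 = 18 → (3,7,18)
replace slot 1: 2·(7+18) − 3 = 47 → (47,7,18)
replace slot 2: 2·(47+18) − 7 = 123 → (47,123,18)

47,123,18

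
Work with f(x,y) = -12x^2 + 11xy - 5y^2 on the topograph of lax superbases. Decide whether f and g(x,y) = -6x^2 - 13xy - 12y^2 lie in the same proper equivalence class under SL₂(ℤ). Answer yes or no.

D₁ = -119, D₂ = -119
f is negative-definite; reduce −f:
−f: flip: (12,-11,5)→(5,11,12)
−f: translate: b→1 (≡11 mod 10), so (5,11,12)→(5,1,6)
−f: reduced (well bottom): (5,1,6) with a≤c, −a<b≤a
flip sign back: reduced form of f is (-5,-1,-6)
g is negative-definite; reduce −g:
−g: translate: b→1 (≡13 mod 12), so (6,13,12)→(6,1,5)
−g: flip: (6,1,5)→(5,-1,6)
−g: reduced (well bottom): (5,-1,6) with a≤c, −a<b≤a
flip sign back: reduced form of g is (-5,1,-6)
reduced forms (-5, -1, -6) vs (-5, 1, -6) ⇒ inequivalent

no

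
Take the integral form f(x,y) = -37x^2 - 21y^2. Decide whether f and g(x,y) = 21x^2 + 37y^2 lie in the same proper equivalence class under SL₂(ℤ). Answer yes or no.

D₁ = -3108, D₂ = -3108
f is negative-definite; reduce −f:
−f: flip: (37,0,21)→(21,0,37)
−f: reduced (well bottom): (21,0,37) with a≤c, −a<b≤a
flip sign back: reduced form of f is (-21,0,-37)
g: reduced (well bottom): (21,0,37) with a≤c, −a<b≤a
reduced forms (-21, 0, -37) vs (21, 0, 37) ⇒ inequivalent

no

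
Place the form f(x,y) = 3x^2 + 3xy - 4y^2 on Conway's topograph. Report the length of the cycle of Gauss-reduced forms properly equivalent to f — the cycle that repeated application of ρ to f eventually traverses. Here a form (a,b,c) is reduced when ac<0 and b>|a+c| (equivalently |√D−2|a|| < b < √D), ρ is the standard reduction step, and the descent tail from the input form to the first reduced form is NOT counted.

D = 57, ⌊√D⌋ = 7
river: ρ → (-4,5,2)
river: ρ → (2,7,-1)
river: ρ → (-1,7,2)
river: ρ → (2,5,-4)
river: ρ → (-4,3,3)
river: ρ → (3,3,-4)
ρ-cycle length = 6 (tail of 0 descent steps not counted)

6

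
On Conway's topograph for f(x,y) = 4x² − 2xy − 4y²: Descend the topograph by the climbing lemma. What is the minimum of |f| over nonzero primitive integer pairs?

descent: ρ → (-4,2,4)  [lands on river]
river: ρ → (4,6,-2)
river: ρ → (-2,6,4)
river: ρ → (4,2,-4)
river: ρ → (-4,6,2)
river: ρ → (2,6,-4)
closes: descent 1, river 6
min |a| on river = 2

2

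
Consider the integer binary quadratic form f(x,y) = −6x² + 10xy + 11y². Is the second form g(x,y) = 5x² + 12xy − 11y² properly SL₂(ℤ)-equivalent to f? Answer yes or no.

D₁ = 364, D₂ = 364
river cycle of f (length 8): (11, 12, -5), (-5, 18, 2), (2, 18, -5), (-5, 12, 11), (11, 10, -6), (-6, 14, 7), (7, 14, -6), (-6, 10, 11)
river cycle of g (length 8): (-11, 10, 6), (6, 14, -7), (-7, 14, 6), (6, 10, -11), (-11, 12, 5), (5, 18, -2), (-2, 18, 5), (5, 12, -11)
cycles differ ⇒ inequivalent

no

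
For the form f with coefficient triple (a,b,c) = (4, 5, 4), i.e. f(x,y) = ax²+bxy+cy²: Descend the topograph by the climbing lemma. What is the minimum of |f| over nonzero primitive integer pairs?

translate: b→-3 (≡5 mod 8), so (4,5,4)→(4,-3,3)
flip: (4,-3,3)→(3,3,4)
reduced (well bottom): (3,3,4) with a≤c, −a<b≤a
well minimum = a = 3

3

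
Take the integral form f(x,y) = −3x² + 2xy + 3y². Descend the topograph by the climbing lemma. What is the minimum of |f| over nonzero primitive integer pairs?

river: ρ → (3,4,-2)
river: ρ → (-2,4,3)
river: ρ → (3,2,-3)
river: ρ → (-3,4,2)
river: ρ → (2,4,-3)
river: ρ → (-3,2,3)
closes: descent 0, river 6
min |a| on river = 2

2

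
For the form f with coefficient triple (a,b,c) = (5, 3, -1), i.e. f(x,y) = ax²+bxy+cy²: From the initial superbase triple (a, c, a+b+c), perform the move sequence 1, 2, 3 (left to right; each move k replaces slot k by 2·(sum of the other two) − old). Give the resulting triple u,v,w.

start (5,-1,7) = (f(1,0),f(0,1),f(1,1))
replace slot 1: 2·((-1)+7) − 5 = 7 → (7,-1,7)
replace slot 2: 2·(7+7) − (-1) = 29 → (7,29,7)
replace slot 3: 2·(7+29) − 7 = 65 → (7,29,65)

7,29,65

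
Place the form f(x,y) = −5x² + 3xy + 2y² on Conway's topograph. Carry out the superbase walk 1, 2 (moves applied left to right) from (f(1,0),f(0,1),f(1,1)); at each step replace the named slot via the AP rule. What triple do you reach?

start (-5,2,0) = (f(1,0),f(0,1),f(1,1))
replace slot 1: 2·(2+0) − (-5) = 9 → (9,2,0)
replace slot 2: 2·(9+0) − 2 = 16 → (9,16,0)

9,16,0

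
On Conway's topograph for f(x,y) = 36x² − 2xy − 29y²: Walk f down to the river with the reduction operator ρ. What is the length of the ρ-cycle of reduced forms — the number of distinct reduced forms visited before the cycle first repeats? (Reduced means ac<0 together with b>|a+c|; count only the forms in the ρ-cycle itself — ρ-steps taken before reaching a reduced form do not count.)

D = 4180, ⌊√D⌋ = 64
descent: ρ → (-29,60,5)  [lands on river]
river: ρ → (5,60,-29)
river: ρ → (-29,56,9)
river: ρ → (9,52,-41)
river: ρ → (-41,30,20)
river: ρ → (20,50,-21)
river: ρ → (-21,34,36)
river: ρ → (36,38,-19)
river: ρ → (-19,38,36)
river: ρ → (36,34,-21)
river: ρ → (-21,50,20)
river: ρ → (20,30,-41)
river: ρ → (-41,52,9)
river: ρ → (9,56,-29)
ρ-cycle length = 14 (tail of 1 descent step not counted)

14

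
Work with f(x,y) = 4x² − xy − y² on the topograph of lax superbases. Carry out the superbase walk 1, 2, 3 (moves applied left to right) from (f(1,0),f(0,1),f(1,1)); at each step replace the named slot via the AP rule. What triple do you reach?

start (4,-1,2) = (f(1,0),f(0,1),f(1,1))
replace slot 1: 2·((-1)+2) − 4 = -2 → (-2,-1,2)
replace slot 2: 2·((-2)+2) − (-1) = 1 → (-2,1,2)
replace slot 3: 2·((-2)+1) − 2 = -4 → (-2,1,-4)

-2,1,-4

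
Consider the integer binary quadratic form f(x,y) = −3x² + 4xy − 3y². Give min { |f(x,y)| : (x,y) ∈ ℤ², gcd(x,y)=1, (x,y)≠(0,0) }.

translate: b→2 (≡-4 mod 6), so (3,-4,3)→(3,2,2)
flip: (3,2,2)→(2,-2,3)
translate: b→2 (≡-2 mod 4), so (2,-2,3)→(2,2,3)
reduced (well bottom): (2,2,3) with a≤c, −a<b≤a
well minimum |f| = |-2| = 2 (negative-definite)

2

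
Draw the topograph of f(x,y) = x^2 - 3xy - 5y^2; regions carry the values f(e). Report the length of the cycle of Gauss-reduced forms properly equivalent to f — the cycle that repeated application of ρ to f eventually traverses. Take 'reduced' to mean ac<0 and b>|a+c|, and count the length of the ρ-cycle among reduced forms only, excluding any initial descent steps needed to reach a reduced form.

D = 29, ⌊√D⌋ = 5
descent: ρ → (-5,3,1)
descent: ρ → (1,5,-1)  [lands on river]
river: ρ → (-1,5,1)
ρ-cycle length = 2 (tail of 2 descent steps not counted)

2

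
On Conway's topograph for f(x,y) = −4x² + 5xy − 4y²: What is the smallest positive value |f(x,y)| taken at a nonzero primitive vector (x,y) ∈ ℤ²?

translate: b→3 (≡-5 mod 8), so (4,-5,4)→(4,3,3)
flip: (4,3,3)→(3,-3,4)
translate: b→3 (≡-3 mod 6), so (3,-3,4)→(3,3,4)
reduced (well bottom): (3,3,4) with a≤c, −a<b≤a
well minimum |f| = |-3| = 3 (negative-definite)

3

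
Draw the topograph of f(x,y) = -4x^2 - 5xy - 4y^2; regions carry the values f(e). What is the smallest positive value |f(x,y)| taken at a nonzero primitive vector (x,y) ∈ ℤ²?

translate: b→-3 (≡5 mod 8), so (4,5,4)→(4,-3,3)
flip: (4,-3,3)→(3,3,4)
reduced (well bottom): (3,3,4) with a≤c, −a<b≤a
well minimum |f| = |-3| = 3 (negative-definite)

3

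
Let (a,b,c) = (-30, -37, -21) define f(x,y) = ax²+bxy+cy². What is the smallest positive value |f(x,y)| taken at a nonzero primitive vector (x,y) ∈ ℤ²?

translate: b→-23 (≡37 mod 60), so (30,37,21)→(30,-23,14)
flip: (30,-23,14)→(14,23,30)
translate: b→-5 (≡23 mod 28), so (14,23,30)→(14,-5,21)
reduced (well bottom): (14,-5,21) with a≤c, −a<b≤a
well minimum |f| = |-14| = 14 (negative-definite)

14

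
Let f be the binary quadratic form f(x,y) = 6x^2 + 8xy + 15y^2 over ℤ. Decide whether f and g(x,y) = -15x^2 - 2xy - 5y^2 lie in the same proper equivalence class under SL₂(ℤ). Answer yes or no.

D₁ = -296, D₂ = -296
f: translate: b→-4 (≡8 mod 12), so (6,8,15)→(6,-4,13)
f: reduced (well bottom): (6,-4,13) with a≤c, −a<b≤a
g is negative-definite; reduce −g:
−g: flip: (15,2,5)→(5,-2,15)
−g: reduced (well bottom): (5,-2,15) with a≤c, −a<b≤a
flip sign back: reduced form of g is (-5,2,-15)
reduced forms (6, -4, 13) vs (-5, 2, -15) ⇒ inequivalent

no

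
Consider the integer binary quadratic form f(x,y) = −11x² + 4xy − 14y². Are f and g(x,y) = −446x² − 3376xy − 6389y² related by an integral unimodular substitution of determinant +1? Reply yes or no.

D₁ = -600, D₂ = -600
f is negative-definite; reduce −f:
−f: reduced (well bottom): (11,-4,14) with a≤c, −a<b≤a
flip sign back: reduced form of f is (-11,4,-14)
g is negative-definite; reduce −g:
−g: translate: b→-192 (≡3376 mod 892), so (446,3376,6389)→(446,-192,21)
−g: flip: (446,-192,21)→(21,192,446)
−g: translate: b→-18 (≡192 mod 42), so (21,192,446)→(21,-18,11)
−g: flip: (21,-18,11)→(11,18,21)
−g: translate: b→-4 (≡18 mod 22), so (11,18,21)→(11,-4,14)
−g: reduced (well bottom): (11,-4,14) with a≤c, −a<b≤a
flip sign back: reduced form of g is (-11,4,-14)
reduced forms (-11, 4, -14) vs (-11, 4, -14) ⇒ equivalent

yes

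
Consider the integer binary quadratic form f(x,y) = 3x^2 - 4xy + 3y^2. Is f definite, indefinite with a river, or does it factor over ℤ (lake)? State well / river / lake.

D = b²−4ac = (-4)² − 4·3·3 = -20
D < 0 ⇒ definite ⇒ every region one sign ⇒ single well

well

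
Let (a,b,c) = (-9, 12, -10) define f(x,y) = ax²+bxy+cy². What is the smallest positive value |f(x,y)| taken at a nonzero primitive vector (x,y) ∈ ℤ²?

translate: b→6 (≡-12 mod 18), so (9,-12,10)→(9,6,7)
flip: (9,6,7)→(7,-6,9)
reduced (well bottom): (7,-6,9) with a≤c, −a<b≤a
well minimum |f| = |-7| = 7 (negative-definite)

7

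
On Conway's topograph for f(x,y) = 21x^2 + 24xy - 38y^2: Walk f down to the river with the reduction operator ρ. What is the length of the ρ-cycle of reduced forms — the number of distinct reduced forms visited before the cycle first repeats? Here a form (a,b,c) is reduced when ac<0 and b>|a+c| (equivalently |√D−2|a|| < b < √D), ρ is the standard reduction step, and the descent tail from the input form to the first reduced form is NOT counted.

D = 3768, ⌊√D⌋ = 61
river: ρ → (-38,52,7)
river: ρ → (7,60,-6)
river: ρ → (-6,60,7)
river: ρ → (7,52,-38)
river: ρ → (-38,24,21)
river: ρ → (21,60,-2)
river: ρ → (-2,60,21)
river: ρ → (21,24,-38)
ρ-cycle length = 8 (tail of 0 descent steps not counted)

8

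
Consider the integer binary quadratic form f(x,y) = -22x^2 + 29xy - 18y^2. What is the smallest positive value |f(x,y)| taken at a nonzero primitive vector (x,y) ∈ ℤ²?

translate: b→15 (≡-29 mod 44), so (22,-29,18)→(22,15,11)
flip: (22,15,11)→(11,-15,22)
translate: b→7 (≡-15 mod 22), so (11,-15,22)→(11,7,18)
reduced (well bottom): (11,7,18) with a≤c, −a<b≤a
well minimum |f| = |-11| = 11 (negative-definite)

11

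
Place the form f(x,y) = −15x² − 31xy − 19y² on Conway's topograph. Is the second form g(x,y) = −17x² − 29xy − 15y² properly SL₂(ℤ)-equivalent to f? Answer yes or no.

D₁ = -179, D₂ = -179
f is negative-definite; reduce −f:
−f: translate: b→1 (≡31 mod 30), so (15,31,19)→(15,1,3)
−f: flip: (15,1,3)→(3,-1,15)
−f: reduced (well bottom): (3,-1,15) with a≤c, −a<b≤a
flip sign back: reduced form of f is (-3,1,-15)
g is negative-definite; reduce −g:
−g: translate: b→-5 (≡29 mod 34), so (17,29,15)→(17,-5,3)
−g: flip: (17,-5,3)→(3,5,17)
−g: translate: b→-1 (≡5 mod 6), so (3,5,17)→(3,-1,15)
−g: reduced (well bottom): (3,-1,15) with a≤c, −a<b≤a
flip sign back: reduced form of g is (-3,1,-15)
reduced forms (-3, 1, -15) vs (-3, 1, -15) ⇒ equivalent

yes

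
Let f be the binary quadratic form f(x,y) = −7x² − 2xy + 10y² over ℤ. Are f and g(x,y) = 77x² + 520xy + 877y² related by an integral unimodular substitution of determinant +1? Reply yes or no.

D₁ = 284, D₂ = 284
river cycle of f (length 8): (-7, 12, 5), (5, 8, -11), (-11, 14, 2), (2, 14, -11), (-11, 8, 5), (5, 12, -7), (-7, 16, 1), (1, 16, -7)
river cycle of g (length 8): (-7, 12, 5), (5, 8, -11), (-11, 14, 2), (2, 14, -11), (-11, 8, 5), (5, 12, -7), (-7, 16, 1), (1, 16, -7)
cycles coincide ⇒ equivalent

yes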